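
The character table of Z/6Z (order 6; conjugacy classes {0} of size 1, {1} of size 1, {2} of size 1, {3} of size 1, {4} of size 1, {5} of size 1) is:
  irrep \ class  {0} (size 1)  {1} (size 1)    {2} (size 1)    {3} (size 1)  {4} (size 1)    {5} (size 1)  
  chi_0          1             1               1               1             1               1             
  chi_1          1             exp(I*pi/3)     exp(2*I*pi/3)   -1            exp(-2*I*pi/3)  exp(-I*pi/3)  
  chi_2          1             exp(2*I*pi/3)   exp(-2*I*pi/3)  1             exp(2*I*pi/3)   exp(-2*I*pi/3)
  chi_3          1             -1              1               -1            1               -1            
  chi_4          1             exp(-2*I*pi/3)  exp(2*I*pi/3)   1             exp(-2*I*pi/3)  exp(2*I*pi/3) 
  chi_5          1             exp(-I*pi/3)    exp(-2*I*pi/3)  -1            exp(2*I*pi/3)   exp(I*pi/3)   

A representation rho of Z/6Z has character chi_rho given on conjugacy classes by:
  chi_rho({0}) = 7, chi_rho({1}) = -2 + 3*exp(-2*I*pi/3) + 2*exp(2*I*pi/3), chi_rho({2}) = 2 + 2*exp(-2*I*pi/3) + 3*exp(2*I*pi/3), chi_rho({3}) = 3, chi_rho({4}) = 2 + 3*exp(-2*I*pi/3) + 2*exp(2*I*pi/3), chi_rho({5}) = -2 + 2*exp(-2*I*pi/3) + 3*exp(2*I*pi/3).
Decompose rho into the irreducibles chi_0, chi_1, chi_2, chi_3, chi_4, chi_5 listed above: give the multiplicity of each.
Multiplicities: chi_0: 0, chi_1: 0, chi_2: 2, chi_3: 2, chi_4: 3, chi_5: 0.

Use <chi_rho, chi> = (1/|G|) sum_C |C| * chi_rho(C) * conj(chi(C)) with |G| = 6 for each irreducible chi in the table:
  <chi_rho, chi_0> = (1/6)[1*(7)*conj(1) + 1*(-2 + 3*exp(-2*I*pi/3) + 2*exp(2*I*pi/3))*conj(1) + 1*(2 + 2*exp(-2*I*pi/3) + 3*exp(2*I*pi/3))*conj(1) + 1*(3)*conj(1) + 1*(2 + 3*exp(-2*I*pi/3) + 2*exp(2*I*pi/3))*conj(1) + 1*(-2 + 2*exp(-2*I*pi/3) + 3*exp(2*I*pi/3))*conj(1)]
      = (1/6)[(7) + (-2 + 3*exp(-2*I*pi/3) + 2*exp(2*I*pi/3)) + (2 + 2*exp(-2*I*pi/3) + 3*exp(2*I*pi/3)) + (3) + (2 + 3*exp(-2*I*pi/3) + 2*exp(2*I*pi/3)) + (-2 + 2*exp(-2*I*pi/3) + 3*exp(2*I*pi/3))] = 0/6 = 0
  <chi_rho, chi_1> = (1/6)[1*(7)*conj(1) + 1*(-2 + 3*exp(-2*I*pi/3) + 2*exp(2*I*pi/3))*conj(exp(I*pi/3)) + 1*(2 + 2*exp(-2*I*pi/3) + 3*exp(2*I*pi/3))*conj(exp(2*I*pi/3)) + 1*(3)*conj(-1) + 1*(2 + 3*exp(-2*I*pi/3) + 2*exp(2*I*pi/3))*conj(exp(-2*I*pi/3)) + 1*(-2 + 2*exp(-2*I*pi/3) + 3*exp(2*I*pi/3))*conj(exp(-I*pi/3))]
      = (1/6)[(7) + (-3 - 2*exp(-I*pi/3) + 2*exp(I*pi/3)) + (1) + (-3) + (1) + (-3 - 2*exp(I*pi/3) + 2*exp(-I*pi/3))] = 0/6 = 0
  <chi_rho, chi_2> = (1/6)[1*(7)*conj(1) + 1*(-2 + 3*exp(-2*I*pi/3) + 2*exp(2*I*pi/3))*conj(exp(2*I*pi/3)) + 1*(2 + 2*exp(-2*I*pi/3) + 3*exp(2*I*pi/3))*conj(exp(-2*I*pi/3)) + 1*(3)*conj(1) + 1*(2 + 3*exp(-2*I*pi/3) + 2*exp(2*I*pi/3))*conj(exp(2*I*pi/3)) + 1*(-2 + 2*exp(-2*I*pi/3) + 3*exp(2*I*pi/3))*conj(exp(-2*I*pi/3))]
      = (1/6)[(7) + (2 - 2*exp(-2*I*pi/3) + 3*exp(2*I*pi/3)) + (2 + 3*exp(-2*I*pi/3) + 2*exp(2*I*pi/3)) + (3) + (2 + 2*exp(-2*I*pi/3) + 3*exp(2*I*pi/3)) + (2 + 3*exp(-2*I*pi/3) - 2*exp(2*I*pi/3))] = 12/6 = 2
  <chi_rho, chi_3> = (1/6)[1*(7)*conj(1) + 1*(-2 + 3*exp(-2*I*pi/3) + 2*exp(2*I*pi/3))*conj(-1) + 1*(2 + 2*exp(-2*I*pi/3) + 3*exp(2*I*pi/3))*conj(1) + 1*(3)*conj(-1) + 1*(2 + 3*exp(-2*I*pi/3) + 2*exp(2*I*pi/3))*conj(1) + 1*(-2 + 2*exp(-2*I*pi/3) + 3*exp(2*I*pi/3))*conj(-1)]
      = (1/6)[(7) + (2 - 2*exp(2*I*pi/3) - 3*exp(-2*I*pi/3)) + (2 + 2*exp(-2*I*pi/3) + 3*exp(2*I*pi/3)) + (-3) + (2 + 3*exp(-2*I*pi/3) + 2*exp(2*I*pi/3)) + (2 - 3*exp(2*I*pi/3) - 2*exp(-2*I*pi/3))] = 12/6 = 2
  <chi_rho, chi_4> = (1/6)[1*(7)*conj(1) + 1*(-2 + 3*exp(-2*I*pi/3) + 2*exp(2*I*pi/3))*conj(exp(-2*I*pi/3)) + 1*(2 + 2*exp(-2*I*pi/3) + 3*exp(2*I*pi/3))*conj(exp(2*I*pi/3)) + 1*(3)*conj(1) + 1*(2 + 3*exp(-2*I*pi/3) + 2*exp(2*I*pi/3))*conj(exp(-2*I*pi/3)) + 1*(-2 + 2*exp(-2*I*pi/3) + 3*exp(2*I*pi/3))*conj(exp(2*I*pi/3))]
      = (1/6)[(7) + (3 + 2*exp(-2*I*pi/3) - 2*exp(2*I*pi/3)) + (1) + (3) + (1) + (3 + 2*exp(2*I*pi/3) - 2*exp(-2*I*pi/3))] = 18/6 = 3
  <chi_rho, chi_5> = (1/6)[1*(7)*conj(1) + 1*(-2 + 3*exp(-2*I*pi/3) + 2*exp(2*I*pi/3))*conj(exp(-I*pi/3)) + 1*(2 + 2*exp(-2*I*pi/3) + 3*exp(2*I*pi/3))*conj(exp(-2*I*pi/3)) + 1*(3)*conj(-1) + 1*(2 + 3*exp(-2*I*pi/3) + 2*exp(2*I*pi/3))*conj(exp(2*I*pi/3)) + 1*(-2 + 2*exp(-2*I*pi/3) + 3*exp(2*I*pi/3))*conj(exp(I*pi/3))]
      = (1/6)[(7) + (-2 + 3*exp(-I*pi/3) - 2*exp(I*pi/3)) + (2 + 3*exp(-2*I*pi/3) + 2*exp(2*I*pi/3)) + (-3) + (2 + 2*exp(-2*I*pi/3) + 3*exp(2*I*pi/3)) + (-2 - 2*exp(-I*pi/3) + 3*exp(I*pi/3))] = 0/6 = 0
(Exp terms are combined using exp(i*s)*conj(exp(i*t)) = exp(i*(s-t)), and sums of them are collapsed using the identity that for every m > 1 the m distinct m-th roots of unity sum to 0, e.g. 1 + exp(2*I*pi/3) + exp(-2*I*pi/3) = 0.)
Dimension check: dim(rho) = sum (mult * dim) = 0*1 + 0*1 + 2*1 + 2*1 + 3*1 + 0*1 = 7 = chi_rho(e) = 7.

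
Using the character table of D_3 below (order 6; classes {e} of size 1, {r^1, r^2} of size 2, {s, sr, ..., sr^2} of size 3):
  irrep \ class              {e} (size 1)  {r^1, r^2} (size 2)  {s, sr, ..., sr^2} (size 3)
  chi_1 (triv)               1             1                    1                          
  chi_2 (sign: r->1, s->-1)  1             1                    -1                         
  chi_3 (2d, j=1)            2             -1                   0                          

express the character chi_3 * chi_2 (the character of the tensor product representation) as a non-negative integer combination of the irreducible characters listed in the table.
chi_3 tensor chi_2 = chi_3 (all other irreducibles have multiplicity 0).

The character of a tensor product is the pointwise product (chi_3 * chi_2)(C) = chi_3(C) * chi_2(C):
  {e}: (2)*(1), {r^1, r^2}: (-1)*(1), {s, sr, ..., sr^2}: (0)*(-1)
so (chi_3 * chi_2) takes values
  {e} -> 2, {r^1, r^2} -> -1, {s, sr, ..., sr^2} -> 0.
Now take the inner product of this character with each irreducible chi from the table, <chi_3*chi_2, chi> = (1/6) sum_C |C| (chi_3*chi_2)(C) conj(chi(C)):
  <chi_3*chi_2, chi_1> = (1/6)[1*(2)*conj(1) + 2*(-1)*conj(1) + 3*(0)*conj(1)]
      = (1/6)[(2) + (-2) + (0)] = 0/6 = 0
  <chi_3*chi_2, chi_2> = (1/6)[1*(2)*conj(1) + 2*(-1)*conj(1) + 3*(0)*conj(-1)]
      = (1/6)[(2) + (-2) + (0)] = 0/6 = 0
  <chi_3*chi_2, chi_3> = (1/6)[1*(2)*conj(2) + 2*(-1)*conj(-1) + 3*(0)*conj(0)]
      = (1/6)[(4) + (2) + (0)] = 6/6 = 1
Hence the multiplicities are chi_3: 1. Dimension check: dim(chi_3)*dim(chi_2) = 2*1 = 2 and sum (mult * dim) = 1*2 = 2.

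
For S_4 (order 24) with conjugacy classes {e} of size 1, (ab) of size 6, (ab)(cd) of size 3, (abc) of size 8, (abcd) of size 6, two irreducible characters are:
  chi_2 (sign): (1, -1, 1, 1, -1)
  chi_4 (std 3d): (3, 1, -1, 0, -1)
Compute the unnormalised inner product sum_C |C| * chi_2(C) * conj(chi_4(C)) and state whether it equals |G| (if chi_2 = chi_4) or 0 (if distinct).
Sum = 0; so <chi_2, chi_4> = 0 (distinct irreducibles are orthogonal).

Details: Compute term by term over conjugacy classes (|C| * chi_2(C) * conj(chi_4(C))):
  1*(1)*conj(3) + 6*(-1)*conj(1) + 3*(1)*conj(-1) + 8*(1)*conj(0) + 6*(-1)*conj(-1)
  = (3) + (-6) + (-3) + (0) + (6)
  = 0.
Dividing by |G| = 24 gives 0/24 = 0, matching the row-orthogonality relation <chi_2, chi_4> = [chi_2 = chi_4].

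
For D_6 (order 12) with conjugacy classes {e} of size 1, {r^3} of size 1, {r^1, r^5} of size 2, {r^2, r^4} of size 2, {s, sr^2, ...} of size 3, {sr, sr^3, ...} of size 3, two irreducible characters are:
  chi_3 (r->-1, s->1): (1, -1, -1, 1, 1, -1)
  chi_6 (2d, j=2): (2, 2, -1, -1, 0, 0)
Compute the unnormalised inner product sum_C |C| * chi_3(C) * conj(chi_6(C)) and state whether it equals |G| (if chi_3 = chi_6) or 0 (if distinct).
Sum = 0; so <chi_3, chi_6> = 0 (distinct irreducibles are orthogonal).

Explanation: Compute term by term over conjugacy classes (|C| * chi_3(C) * conj(chi_6(C))):
  1*(1)*conj(2) + 1*(-1)*conj(2) + 2*(-1)*conj(-1) + 2*(1)*conj(-1) + 3*(1)*conj(0) + 3*(-1)*conj(0)
  = (2) + (-2) + (2) + (-2) + (0) + (0)
  = 0.
Dividing by |G| = 12 gives 0/12 = 0, matching the row-orthogonality relation <chi_3, chi_6> = [chi_3 = chi_6].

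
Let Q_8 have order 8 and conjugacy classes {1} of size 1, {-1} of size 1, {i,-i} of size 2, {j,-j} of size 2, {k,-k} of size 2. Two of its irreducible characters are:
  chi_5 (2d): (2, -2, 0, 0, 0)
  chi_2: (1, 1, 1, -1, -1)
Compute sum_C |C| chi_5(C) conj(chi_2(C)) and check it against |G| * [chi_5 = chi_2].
Sum = 0; so <chi_5, chi_2> = 0 (distinct irreducibles are orthogonal).

Reasoning: Compute term by term over conjugacy classes (|C| * chi_5(C) * conj(chi_2(C))):
  1*(2)*conj(1) + 1*(-2)*conj(1) + 2*(0)*conj(1) + 2*(0)*conj(-1) + 2*(0)*conj(-1)
  = (2) + (-2) + (0) + (0) + (0)
  = 0.
Dividing by |G| = 8 gives 0/8 = 0, matching the row-orthogonality relation <chi_5, chi_2> = [chi_5 = chi_2].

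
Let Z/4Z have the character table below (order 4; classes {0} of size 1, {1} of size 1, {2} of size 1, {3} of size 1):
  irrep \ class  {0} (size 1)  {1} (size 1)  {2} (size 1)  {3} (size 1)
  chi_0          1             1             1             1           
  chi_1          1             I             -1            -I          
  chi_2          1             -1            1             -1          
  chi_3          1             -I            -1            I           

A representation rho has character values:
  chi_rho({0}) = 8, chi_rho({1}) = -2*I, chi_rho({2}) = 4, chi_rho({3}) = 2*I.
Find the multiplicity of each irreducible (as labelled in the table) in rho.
Multiplicities: chi_0: 3, chi_1: 0, chi_2: 3, chi_3: 2.

Justification: Use <chi_rho, chi> = (1/|G|) sum_C |C| * chi_rho(C) * conj(chi(C)) with |G| = 4 for each irreducible chi in the table:
  <chi_rho, chi_0> = (1/4)[1*(8)*conj(1) + 1*(-2*I)*conj(1) + 1*(4)*conj(1) + 1*(2*I)*conj(1)]
      = (1/4)[(8) + (-2*I) + (4) + (2*I)] = 12/4 = 3
  <chi_rho, chi_1> = (1/4)[1*(8)*conj(1) + 1*(-2*I)*conj(I) + 1*(4)*conj(-1) + 1*(2*I)*conj(-I)]
      = (1/4)[(8) + (-2) + (-4) + (-2)] = 0/4 = 0
  <chi_rho, chi_2> = (1/4)[1*(8)*conj(1) + 1*(-2*I)*conj(-1) + 1*(4)*conj(1) + 1*(2*I)*conj(-1)]
      = (1/4)[(8) + (2*I) + (4) + (-2*I)] = 12/4 = 3
  <chi_rho, chi_3> = (1/4)[1*(8)*conj(1) + 1*(-2*I)*conj(-I) + 1*(4)*conj(-1) + 1*(2*I)*conj(I)]
      = (1/4)[(8) + (2) + (-4) + (2)] = 8/4 = 2
(Exp terms are combined using exp(i*s)*conj(exp(i*t)) = exp(i*(s-t)), and sums of them are collapsed using the identity that for every m > 1 the m distinct m-th roots of unity sum to 0, e.g. 1 + exp(2*I*pi/3) + exp(-2*I*pi/3) = 0.)
Dimension check: dim(rho) = sum (mult * dim) = 3*1 + 0*1 + 3*1 + 2*1 = 8 = chi_rho(e) = 8.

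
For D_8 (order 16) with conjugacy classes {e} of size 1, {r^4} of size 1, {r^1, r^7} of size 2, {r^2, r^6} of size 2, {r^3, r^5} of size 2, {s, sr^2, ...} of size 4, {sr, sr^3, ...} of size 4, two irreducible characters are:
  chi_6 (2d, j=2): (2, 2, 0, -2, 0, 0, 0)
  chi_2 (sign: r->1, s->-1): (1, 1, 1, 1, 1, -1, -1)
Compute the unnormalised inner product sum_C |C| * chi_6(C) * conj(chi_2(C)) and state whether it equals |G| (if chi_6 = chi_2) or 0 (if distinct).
Sum = 0; so <chi_6, chi_2> = 0 (distinct irreducibles are orthogonal).

Proof sketch: Compute term by term over conjugacy classes (|C| * chi_6(C) * conj(chi_2(C))):
  1*(2)*conj(1) + 1*(2)*conj(1) + 2*(0)*conj(1) + 2*(-2)*conj(1) + 2*(0)*conj(1) + 4*(0)*conj(-1) + 4*(0)*conj(-1)
  = (2) + (2) + (0) + (-4) + (0) + (0) + (0)
  = 0.
Dividing by |G| = 16 gives 0/16 = 0, matching the row-orthogonality relation <chi_6, chi_2> = [chi_6 = chi_2].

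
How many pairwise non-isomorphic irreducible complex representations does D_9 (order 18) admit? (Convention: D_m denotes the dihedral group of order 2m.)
6

Derivation: The number of irreducible complex representations of a finite group equals its number of conjugacy classes. D_9 has 6 conjugacy classes ((n+3)/2 for n odd), so D_9 (order 18) has exactly 6 irreducible complex representations.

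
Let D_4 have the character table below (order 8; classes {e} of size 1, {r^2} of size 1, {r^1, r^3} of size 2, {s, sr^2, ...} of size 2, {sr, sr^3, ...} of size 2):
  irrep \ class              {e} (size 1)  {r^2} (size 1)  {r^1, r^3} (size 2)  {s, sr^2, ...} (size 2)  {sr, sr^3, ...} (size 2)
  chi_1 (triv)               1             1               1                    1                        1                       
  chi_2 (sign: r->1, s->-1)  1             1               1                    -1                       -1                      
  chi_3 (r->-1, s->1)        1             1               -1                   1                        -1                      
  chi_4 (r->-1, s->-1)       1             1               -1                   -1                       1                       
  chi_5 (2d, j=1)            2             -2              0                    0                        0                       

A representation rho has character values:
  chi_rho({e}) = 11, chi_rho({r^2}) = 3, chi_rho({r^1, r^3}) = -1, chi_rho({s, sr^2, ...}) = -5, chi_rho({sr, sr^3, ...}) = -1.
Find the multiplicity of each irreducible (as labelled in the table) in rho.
Multiplicities: chi_1: 0, chi_2: 3, chi_3: 1, chi_4: 3, chi_5: 2.

Details: Use <chi_rho, chi> = (1/|G|) sum_C |C| * chi_rho(C) * conj(chi(C)) with |G| = 8 for each irreducible chi in the table:
  <chi_rho, chi_1> = (1/8)[1*(11)*conj(1) + 1*(3)*conj(1) + 2*(-1)*conj(1) + 2*(-5)*conj(1) + 2*(-1)*conj(1)]
      = (1/8)[(11) + (3) + (-2) + (-10) + (-2)] = 0/8 = 0
  <chi_rho, chi_2> = (1/8)[1*(11)*conj(1) + 1*(3)*conj(1) + 2*(-1)*conj(1) + 2*(-5)*conj(-1) + 2*(-1)*conj(-1)]
      = (1/8)[(11) + (3) + (-2) + (10) + (2)] = 24/8 = 3
  <chi_rho, chi_3> = (1/8)[1*(11)*conj(1) + 1*(3)*conj(1) + 2*(-1)*conj(-1) + 2*(-5)*conj(1) + 2*(-1)*conj(-1)]
      = (1/8)[(11) + (3) + (2) + (-10) + (2)] = 8/8 = 1
  <chi_rho, chi_4> = (1/8)[1*(11)*conj(1) + 1*(3)*conj(1) + 2*(-1)*conj(-1) + 2*(-5)*conj(-1) + 2*(-1)*conj(1)]
      = (1/8)[(11) + (3) + (2) + (10) + (-2)] = 24/8 = 3
  <chi_rho, chi_5> = (1/8)[1*(11)*conj(2) + 1*(3)*conj(-2) + 2*(-1)*conj(0) + 2*(-5)*conj(0) + 2*(-1)*conj(0)]
      = (1/8)[(22) + (-6) + (0) + (0) + (0)] = 16/8 = 2
Dimension check: dim(rho) = sum (mult * dim) = 0*1 + 3*1 + 1*1 + 3*1 + 2*2 = 11 = chi_rho(e) = 11.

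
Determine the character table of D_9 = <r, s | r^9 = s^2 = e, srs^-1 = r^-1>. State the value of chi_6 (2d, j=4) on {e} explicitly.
Conjugacy classes: {e} of size 1, {r^1, r^8} of size 2, {r^2, r^7} of size 2, {r^3, r^6} of size 2, {r^4, r^5} of size 2, {s, sr, ..., sr^8} of size 9.
Character table:
  irrep \ class              {e} (size 1)  {r^1, r^8} (size 2)  {r^2, r^7} (size 2)  {r^3, r^6} (size 2)  {r^4, r^5} (size 2)  {s, sr, ..., sr^8} (size 9)
  chi_1 (triv)               1             1                    1                    1                    1                    1                          
  chi_2 (sign: r->1, s->-1)  1             1                    1                    1                    1                    -1                         
  chi_3 (2d, j=1)            2             2*cos(2*pi/9)        2*cos(4*pi/9)        -1                   -2*cos(pi/9)         0                          
  chi_4 (2d, j=2)            2             2*cos(4*pi/9)        -2*cos(pi/9)         -1                   2*cos(2*pi/9)        0                          
  chi_5 (2d, j=3)            2             -1                   -1                   2                    -1                   0                          
  chi_6 (2d, j=4)            2             -2*cos(pi/9)         2*cos(2*pi/9)        -1                   2*cos(4*pi/9)        0                          

Spot check: chi_6 (2d, j=4) on {e} = 2.

Argument: D_9 has order 2*9 = 18 with 6 conjugacy classes, hence 6 irreducibles. Sum of squared dims 1 + 1 + 4 + 4 + 4 + 4 = 18 = |G|. Linear characters come from the abelianisation; the 2-dimensional irreps have character r^k -> 2*cos(2*pi*j*k/9), reflections -> 0.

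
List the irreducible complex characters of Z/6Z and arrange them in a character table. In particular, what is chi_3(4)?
Character table of Z/6Z (irreps indexed chi_0,...,chi_5 with chi_k(m) = zeta_6^(k*m), zeta_6 = exp(2*pi*i/6)):
  irrep \ class  {0} (size 1)  {1} (size 1)    {2} (size 1)    {3} (size 1)  {4} (size 1)    {5} (size 1)  
  chi_0          1             1               1               1             1               1             
  chi_1          1             exp(I*pi/3)     exp(2*I*pi/3)   -1            exp(-2*I*pi/3)  exp(-I*pi/3)  
  chi_2          1             exp(2*I*pi/3)   exp(-2*I*pi/3)  1             exp(2*I*pi/3)   exp(-2*I*pi/3)
  chi_3          1             -1              1               -1            1               -1            
  chi_4          1             exp(-2*I*pi/3)  exp(2*I*pi/3)   1             exp(-2*I*pi/3)  exp(2*I*pi/3) 
  chi_5          1             exp(-I*pi/3)    exp(-2*I*pi/3)  -1            exp(2*I*pi/3)   exp(I*pi/3)   

Spot check: chi_3(4) = zeta_6^(3*4) = zeta_6^12 = 1.

Explanation: Z/6Z is abelian, so all 6 irreducible complex representations are 1-dimensional. They are given by chi_k(m) = zeta_6^(k*m) for k = 0,...,5. Row orthogonality: sum_m chi_k(m) conj(chi_l(m)) = 6 * [k = l].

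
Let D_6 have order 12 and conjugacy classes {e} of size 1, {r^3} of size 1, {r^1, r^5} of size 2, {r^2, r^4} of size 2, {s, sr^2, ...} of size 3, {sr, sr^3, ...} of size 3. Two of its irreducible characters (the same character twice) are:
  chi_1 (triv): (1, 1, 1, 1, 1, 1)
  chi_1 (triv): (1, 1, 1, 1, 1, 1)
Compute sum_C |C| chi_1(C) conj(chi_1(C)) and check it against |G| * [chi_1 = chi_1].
Sum = 12 = |G| = 12; so <chi_1, chi_1> = 1 (norm-1 confirms irreducibility).

Reasoning: Compute term by term over conjugacy classes (|C| * chi_1(C) * conj(chi_1(C))):
  1*(1)*conj(1) + 1*(1)*conj(1) + 2*(1)*conj(1) + 2*(1)*conj(1) + 3*(1)*conj(1) + 3*(1)*conj(1)
  = (1) + (1) + (2) + (2) + (3) + (3)
  = 12.
Dividing by |G| = 12 gives 12/12 = 1, matching the row-orthogonality relation <chi_1, chi_1> = [chi_1 = chi_1].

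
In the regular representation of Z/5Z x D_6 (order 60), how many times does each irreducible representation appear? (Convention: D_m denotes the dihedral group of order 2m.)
Each irreducible V_i of dimension d_i appears with multiplicity d_i, i.e. rho_reg = (direct sum over all irreducibles V_i) d_i V_i. The irreducible dimensions for Z/5Z x D_6 are 1, 1, 1, 1, 1, 1, 1, 1, 1, 1, 1, 1, 1, 1, 1, 1, 1, 1, 1, 1, 2, 2, 2, 2, 2, 2, 2, 2, 2, 2: 20 irreducibles of dimension 1, each with multiplicity 1; 10 irreducibles of dimension 2, each with multiplicity 2. Total dimension 20*1*1 + 10*2*2 = 60 = |G|.

Explanation: General theorem: in the regular representation of a finite group G, each irreducible appears with multiplicity equal to its dimension. Check: dim(rho_reg) = sum d_i^2 = 1 + 1 + 1 + 1 + 1 + 1 + 1 + 1 + 1 + 1 + 1 + 1 + 1 + 1 + 1 + 1 + 1 + 1 + 1 + 1 + 4 + 4 + 4 + 4 + 4 + 4 + 4 + 4 + 4 + 4 = 60 = |G|.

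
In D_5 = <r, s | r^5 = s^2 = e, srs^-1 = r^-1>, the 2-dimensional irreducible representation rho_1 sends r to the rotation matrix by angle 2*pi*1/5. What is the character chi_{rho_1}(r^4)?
chi_{rho_1}(r^4) = 2*cos(2*pi*1*4/5) = -1/2 + sqrt(5)/2

Proof sketch: rho_1(r^4) is rotation by angle 2*pi*1*4/5, whose trace is 2*cos(2*pi*1*4/5) = -1/2 + sqrt(5)/2.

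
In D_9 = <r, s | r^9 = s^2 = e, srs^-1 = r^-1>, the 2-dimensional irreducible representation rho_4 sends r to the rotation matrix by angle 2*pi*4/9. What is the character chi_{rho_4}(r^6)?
chi_{rho_4}(r^6) = 2*cos(2*pi*4*6/9) = -1

Working: rho_4(r^6) is rotation by angle 2*pi*4*6/9, whose trace is 2*cos(2*pi*4*6/9) = -1.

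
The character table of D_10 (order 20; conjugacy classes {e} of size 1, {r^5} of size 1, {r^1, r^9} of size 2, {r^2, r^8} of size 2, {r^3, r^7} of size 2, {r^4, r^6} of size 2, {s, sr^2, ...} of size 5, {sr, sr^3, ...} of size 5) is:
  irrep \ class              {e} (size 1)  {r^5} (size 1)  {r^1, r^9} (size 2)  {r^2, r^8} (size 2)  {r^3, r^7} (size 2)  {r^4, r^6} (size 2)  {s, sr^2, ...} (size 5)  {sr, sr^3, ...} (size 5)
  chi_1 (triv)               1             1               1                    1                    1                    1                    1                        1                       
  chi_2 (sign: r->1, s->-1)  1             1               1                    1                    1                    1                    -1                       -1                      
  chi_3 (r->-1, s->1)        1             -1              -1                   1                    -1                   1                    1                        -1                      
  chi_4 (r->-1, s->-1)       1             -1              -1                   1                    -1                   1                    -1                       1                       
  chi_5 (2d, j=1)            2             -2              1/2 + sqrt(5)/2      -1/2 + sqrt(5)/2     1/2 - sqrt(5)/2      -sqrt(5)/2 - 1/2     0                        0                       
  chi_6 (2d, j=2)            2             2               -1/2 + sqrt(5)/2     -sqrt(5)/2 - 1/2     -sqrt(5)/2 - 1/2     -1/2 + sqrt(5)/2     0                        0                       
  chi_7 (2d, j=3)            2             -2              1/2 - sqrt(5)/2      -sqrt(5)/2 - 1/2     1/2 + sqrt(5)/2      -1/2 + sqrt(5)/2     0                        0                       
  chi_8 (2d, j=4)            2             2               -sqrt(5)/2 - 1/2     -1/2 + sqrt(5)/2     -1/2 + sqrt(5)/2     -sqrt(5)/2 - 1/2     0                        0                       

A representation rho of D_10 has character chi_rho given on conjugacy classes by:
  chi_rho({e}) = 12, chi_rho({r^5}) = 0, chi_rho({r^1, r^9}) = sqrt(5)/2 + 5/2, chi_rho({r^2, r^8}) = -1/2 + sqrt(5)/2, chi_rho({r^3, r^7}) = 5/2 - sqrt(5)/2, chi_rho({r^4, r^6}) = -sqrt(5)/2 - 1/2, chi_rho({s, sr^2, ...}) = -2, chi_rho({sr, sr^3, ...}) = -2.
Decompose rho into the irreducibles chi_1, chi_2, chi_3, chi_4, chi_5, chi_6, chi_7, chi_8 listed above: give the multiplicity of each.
Multiplicities: chi_1: 0, chi_2: 2, chi_3: 0, chi_4: 0, chi_5: 2, chi_6: 1, chi_7: 1, chi_8: 1.

Solution. Use <chi_rho, chi> = (1/|G|) sum_C |C| * chi_rho(C) * conj(chi(C)) with |G| = 20 for each irreducible chi in the table:
  <chi_rho, chi_1> = (1/20)[1*(12)*conj(1) + 1*(0)*conj(1) + 2*(sqrt(5)/2 + 5/2)*conj(1) + 2*(-1/2 + sqrt(5)/2)*conj(1) + 2*(5/2 - sqrt(5)/2)*conj(1) + 2*(-sqrt(5)/2 - 1/2)*conj(1) + 5*(-2)*conj(1) + 5*(-2)*conj(1)]
      = (1/20)[(12) + (0) + (sqrt(5) + 5) + (-1 + sqrt(5)) + (5 - sqrt(5)) + (-sqrt(5) - 1) + (-10) + (-10)] = 0/20 = 0
  <chi_rho, chi_2> = (1/20)[1*(12)*conj(1) + 1*(0)*conj(1) + 2*(sqrt(5)/2 + 5/2)*conj(1) + 2*(-1/2 + sqrt(5)/2)*conj(1) + 2*(5/2 - sqrt(5)/2)*conj(1) + 2*(-sqrt(5)/2 - 1/2)*conj(1) + 5*(-2)*conj(-1) + 5*(-2)*conj(-1)]
      = (1/20)[(12) + (0) + (sqrt(5) + 5) + (-1 + sqrt(5)) + (5 - sqrt(5)) + (-sqrt(5) - 1) + (10) + (10)] = 40/20 = 2
  <chi_rho, chi_3> = (1/20)[1*(12)*conj(1) + 1*(0)*conj(-1) + 2*(sqrt(5)/2 + 5/2)*conj(-1) + 2*(-1/2 + sqrt(5)/2)*conj(1) + 2*(5/2 - sqrt(5)/2)*conj(-1) + 2*(-sqrt(5)/2 - 1/2)*conj(1) + 5*(-2)*conj(1) + 5*(-2)*conj(-1)]
      = (1/20)[(12) + (0) + (-5 - sqrt(5)) + (-1 + sqrt(5)) + (-5 + sqrt(5)) + (-sqrt(5) - 1) + (-10) + (10)] = 0/20 = 0
  <chi_rho, chi_4> = (1/20)[1*(12)*conj(1) + 1*(0)*conj(-1) + 2*(sqrt(5)/2 + 5/2)*conj(-1) + 2*(-1/2 + sqrt(5)/2)*conj(1) + 2*(5/2 - sqrt(5)/2)*conj(-1) + 2*(-sqrt(5)/2 - 1/2)*conj(1) + 5*(-2)*conj(-1) + 5*(-2)*conj(1)]
      = (1/20)[(12) + (0) + (-5 - sqrt(5)) + (-1 + sqrt(5)) + (-5 + sqrt(5)) + (-sqrt(5) - 1) + (10) + (-10)] = 0/20 = 0
  <chi_rho, chi_5> = (1/20)[1*(12)*conj(2) + 1*(0)*conj(-2) + 2*(sqrt(5)/2 + 5/2)*conj(1/2 + sqrt(5)/2) + 2*(-1/2 + sqrt(5)/2)*conj(-1/2 + sqrt(5)/2) + 2*(5/2 - sqrt(5)/2)*conj(1/2 - sqrt(5)/2) + 2*(-sqrt(5)/2 - 1/2)*conj(-sqrt(5)/2 - 1/2) + 5*(-2)*conj(0) + 5*(-2)*conj(0)]
      = (1/20)[(24) + (0) + (5 + 3*sqrt(5)) + (3 - sqrt(5)) + (5 - 3*sqrt(5)) + (sqrt(5) + 3) + (0) + (0)] = 40/20 = 2
  <chi_rho, chi_6> = (1/20)[1*(12)*conj(2) + 1*(0)*conj(2) + 2*(sqrt(5)/2 + 5/2)*conj(-1/2 + sqrt(5)/2) + 2*(-1/2 + sqrt(5)/2)*conj(-sqrt(5)/2 - 1/2) + 2*(5/2 - sqrt(5)/2)*conj(-sqrt(5)/2 - 1/2) + 2*(-sqrt(5)/2 - 1/2)*conj(-1/2 + sqrt(5)/2) + 5*(-2)*conj(0) + 5*(-2)*conj(0)]
      = (1/20)[(24) + (0) + (2*sqrt(5)) + (-2) + (-2*sqrt(5)) + (-2) + (0) + (0)] = 20/20 = 1
  <chi_rho, chi_7> = (1/20)[1*(12)*conj(2) + 1*(0)*conj(-2) + 2*(sqrt(5)/2 + 5/2)*conj(1/2 - sqrt(5)/2) + 2*(-1/2 + sqrt(5)/2)*conj(-sqrt(5)/2 - 1/2) + 2*(5/2 - sqrt(5)/2)*conj(1/2 + sqrt(5)/2) + 2*(-sqrt(5)/2 - 1/2)*conj(-1/2 + sqrt(5)/2) + 5*(-2)*conj(0) + 5*(-2)*conj(0)]
      = (1/20)[(24) + (0) + (-2*sqrt(5)) + (-2) + (2*sqrt(5)) + (-2) + (0) + (0)] = 20/20 = 1
  <chi_rho, chi_8> = (1/20)[1*(12)*conj(2) + 1*(0)*conj(2) + 2*(sqrt(5)/2 + 5/2)*conj(-sqrt(5)/2 - 1/2) + 2*(-1/2 + sqrt(5)/2)*conj(-1/2 + sqrt(5)/2) + 2*(5/2 - sqrt(5)/2)*conj(-1/2 + sqrt(5)/2) + 2*(-sqrt(5)/2 - 1/2)*conj(-sqrt(5)/2 - 1/2) + 5*(-2)*conj(0) + 5*(-2)*conj(0)]
      = (1/20)[(24) + (0) + (-3*sqrt(5) - 5) + (3 - sqrt(5)) + (-5 + 3*sqrt(5)) + (sqrt(5) + 3) + (0) + (0)] = 20/20 = 1
Dimension check: dim(rho) = sum (mult * dim) = 0*1 + 2*1 + 0*1 + 0*1 + 2*2 + 1*2 + 1*2 + 1*2 = 12 = chi_rho(e) = 12.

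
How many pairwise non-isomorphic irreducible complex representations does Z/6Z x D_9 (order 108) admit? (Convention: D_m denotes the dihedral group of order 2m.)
36

Reasoning: The number of irreducible complex representations of a finite group equals its number of conjugacy classes. For a direct product, #classes(G x H) = #classes(G) * #classes(H). Z/6Z has 6 classes (abelian), D_9 has 6 classes, so 6 * 6 = 36, so Z/6Z x D_9 (order 108) has exactly 36 irreducible complex representations.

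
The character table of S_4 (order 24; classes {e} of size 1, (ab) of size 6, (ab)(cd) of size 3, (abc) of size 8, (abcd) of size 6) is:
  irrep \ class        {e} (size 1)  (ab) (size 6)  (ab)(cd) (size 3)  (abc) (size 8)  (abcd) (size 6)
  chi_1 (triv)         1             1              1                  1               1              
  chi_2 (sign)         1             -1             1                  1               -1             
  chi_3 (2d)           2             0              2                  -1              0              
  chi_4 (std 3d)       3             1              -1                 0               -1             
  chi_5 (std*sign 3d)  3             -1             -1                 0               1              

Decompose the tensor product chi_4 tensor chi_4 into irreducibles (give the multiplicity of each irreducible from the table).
chi_4 tensor chi_4 = chi_1 + chi_3 + chi_4 + chi_5 (all other irreducibles have multiplicity 0).

Proof sketch: The character of a tensor product is the pointwise product (chi_4 * chi_4)(C) = chi_4(C) * chi_4(C):
  {e}: (3)*(3), (ab): (1)*(1), (ab)(cd): (-1)*(-1), (abc): (0)*(0), (abcd): (-1)*(-1)
so (chi_4 * chi_4) takes values
  {e} -> 9, (ab) -> 1, (ab)(cd) -> 1, (abc) -> 0, (abcd) -> 1.
Now take the inner product of this character with each irreducible chi from the table, <chi_4*chi_4, chi> = (1/24) sum_C |C| (chi_4*chi_4)(C) conj(chi(C)):
  <chi_4*chi_4, chi_1> = (1/24)[1*(9)*conj(1) + 6*(1)*conj(1) + 3*(1)*conj(1) + 8*(0)*conj(1) + 6*(1)*conj(1)]
      = (1/24)[(9) + (6) + (3) + (0) + (6)] = 24/24 = 1
  <chi_4*chi_4, chi_2> = (1/24)[1*(9)*conj(1) + 6*(1)*conj(-1) + 3*(1)*conj(1) + 8*(0)*conj(1) + 6*(1)*conj(-1)]
      = (1/24)[(9) + (-6) + (3) + (0) + (-6)] = 0/24 = 0
  <chi_4*chi_4, chi_3> = (1/24)[1*(9)*conj(2) + 6*(1)*conj(0) + 3*(1)*conj(2) + 8*(0)*conj(-1) + 6*(1)*conj(0)]
      = (1/24)[(18) + (0) + (6) + (0) + (0)] = 24/24 = 1
  <chi_4*chi_4, chi_4> = (1/24)[1*(9)*conj(3) + 6*(1)*conj(1) + 3*(1)*conj(-1) + 8*(0)*conj(0) + 6*(1)*conj(-1)]
      = (1/24)[(27) + (6) + (-3) + (0) + (-6)] = 24/24 = 1
  <chi_4*chi_4, chi_5> = (1/24)[1*(9)*conj(3) + 6*(1)*conj(-1) + 3*(1)*conj(-1) + 8*(0)*conj(0) + 6*(1)*conj(1)]
      = (1/24)[(27) + (-6) + (-3) + (0) + (6)] = 24/24 = 1
Hence the multiplicities are chi_1: 1, chi_3: 1, chi_4: 1, chi_5: 1. Dimension check: dim(chi_4)*dim(chi_4) = 3*3 = 9 and sum (mult * dim) = 1*1 + 1*2 + 1*3 + 1*3 = 9.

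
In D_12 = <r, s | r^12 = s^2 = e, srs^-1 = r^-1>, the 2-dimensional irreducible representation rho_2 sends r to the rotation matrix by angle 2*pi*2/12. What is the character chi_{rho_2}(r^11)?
chi_{rho_2}(r^11) = 2*cos(2*pi*2*11/12) = 1

Argument: rho_2(r^11) is rotation by angle 2*pi*2*11/12, whose trace is 2*cos(2*pi*2*11/12) = 1.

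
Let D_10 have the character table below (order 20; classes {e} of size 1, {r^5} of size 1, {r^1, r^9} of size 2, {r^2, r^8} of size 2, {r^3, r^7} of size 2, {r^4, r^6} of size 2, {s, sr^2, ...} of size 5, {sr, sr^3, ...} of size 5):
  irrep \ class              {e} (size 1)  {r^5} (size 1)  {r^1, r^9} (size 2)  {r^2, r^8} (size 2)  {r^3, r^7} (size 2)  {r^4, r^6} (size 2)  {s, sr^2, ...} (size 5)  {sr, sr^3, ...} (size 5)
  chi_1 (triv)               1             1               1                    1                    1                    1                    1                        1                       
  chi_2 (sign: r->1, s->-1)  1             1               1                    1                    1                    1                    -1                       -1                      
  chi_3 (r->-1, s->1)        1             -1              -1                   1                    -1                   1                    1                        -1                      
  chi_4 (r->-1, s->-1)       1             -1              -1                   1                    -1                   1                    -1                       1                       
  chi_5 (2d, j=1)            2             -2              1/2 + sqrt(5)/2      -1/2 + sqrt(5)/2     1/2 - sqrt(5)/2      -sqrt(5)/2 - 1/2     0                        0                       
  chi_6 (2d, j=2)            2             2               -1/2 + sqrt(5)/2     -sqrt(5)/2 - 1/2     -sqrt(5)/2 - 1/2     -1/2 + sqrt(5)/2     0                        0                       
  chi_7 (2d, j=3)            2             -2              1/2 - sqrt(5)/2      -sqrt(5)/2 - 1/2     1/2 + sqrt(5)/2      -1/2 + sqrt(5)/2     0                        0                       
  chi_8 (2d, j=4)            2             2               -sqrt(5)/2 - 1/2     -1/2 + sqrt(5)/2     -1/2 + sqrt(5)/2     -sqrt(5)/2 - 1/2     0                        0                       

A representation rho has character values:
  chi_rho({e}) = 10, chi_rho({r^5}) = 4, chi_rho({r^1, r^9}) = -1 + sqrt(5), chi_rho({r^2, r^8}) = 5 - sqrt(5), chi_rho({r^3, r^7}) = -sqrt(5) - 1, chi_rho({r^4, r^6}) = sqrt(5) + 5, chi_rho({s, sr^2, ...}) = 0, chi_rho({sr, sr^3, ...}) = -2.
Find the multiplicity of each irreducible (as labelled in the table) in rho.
Multiplicities: chi_1: 1, chi_2: 2, chi_3: 2, chi_4: 1, chi_5: 0, chi_6: 2, chi_7: 0, chi_8: 0.

Working: Use <chi_rho, chi> = (1/|G|) sum_C |C| * chi_rho(C) * conj(chi(C)) with |G| = 20 for each irreducible chi in the table:
  <chi_rho, chi_1> = (1/20)[1*(10)*conj(1) + 1*(4)*conj(1) + 2*(-1 + sqrt(5))*conj(1) + 2*(5 - sqrt(5))*conj(1) + 2*(-sqrt(5) - 1)*conj(1) + 2*(sqrt(5) + 5)*conj(1) + 5*(0)*conj(1) + 5*(-2)*conj(1)]
      = (1/20)[(10) + (4) + (-2 + 2*sqrt(5)) + (10 - 2*sqrt(5)) + (-2*sqrt(5) - 2) + (2*sqrt(5) + 10) + (0) + (-10)] = 20/20 = 1
  <chi_rho, chi_2> = (1/20)[1*(10)*conj(1) + 1*(4)*conj(1) + 2*(-1 + sqrt(5))*conj(1) + 2*(5 - sqrt(5))*conj(1) + 2*(-sqrt(5) - 1)*conj(1) + 2*(sqrt(5) + 5)*conj(1) + 5*(0)*conj(-1) + 5*(-2)*conj(-1)]
      = (1/20)[(10) + (4) + (-2 + 2*sqrt(5)) + (10 - 2*sqrt(5)) + (-2*sqrt(5) - 2) + (2*sqrt(5) + 10) + (0) + (10)] = 40/20 = 2
  <chi_rho, chi_3> = (1/20)[1*(10)*conj(1) + 1*(4)*conj(-1) + 2*(-1 + sqrt(5))*conj(-1) + 2*(5 - sqrt(5))*conj(1) + 2*(-sqrt(5) - 1)*conj(-1) + 2*(sqrt(5) + 5)*conj(1) + 5*(0)*conj(1) + 5*(-2)*conj(-1)]
      = (1/20)[(10) + (-4) + (2 - 2*sqrt(5)) + (10 - 2*sqrt(5)) + (2 + 2*sqrt(5)) + (2*sqrt(5) + 10) + (0) + (10)] = 40/20 = 2
  <chi_rho, chi_4> = (1/20)[1*(10)*conj(1) + 1*(4)*conj(-1) + 2*(-1 + sqrt(5))*conj(-1) + 2*(5 - sqrt(5))*conj(1) + 2*(-sqrt(5) - 1)*conj(-1) + 2*(sqrt(5) + 5)*conj(1) + 5*(0)*conj(-1) + 5*(-2)*conj(1)]
      = (1/20)[(10) + (-4) + (2 - 2*sqrt(5)) + (10 - 2*sqrt(5)) + (2 + 2*sqrt(5)) + (2*sqrt(5) + 10) + (0) + (-10)] = 20/20 = 1
  <chi_rho, chi_5> = (1/20)[1*(10)*conj(2) + 1*(4)*conj(-2) + 2*(-1 + sqrt(5))*conj(1/2 + sqrt(5)/2) + 2*(5 - sqrt(5))*conj(-1/2 + sqrt(5)/2) + 2*(-sqrt(5) - 1)*conj(1/2 - sqrt(5)/2) + 2*(sqrt(5) + 5)*conj(-sqrt(5)/2 - 1/2) + 5*(0)*conj(0) + 5*(-2)*conj(0)]
      = (1/20)[(20) + (-8) + (4) + (-10 + 6*sqrt(5)) + (4) + (-6*sqrt(5) - 10) + (0) + (0)] = 0/20 = 0
  <chi_rho, chi_6> = (1/20)[1*(10)*conj(2) + 1*(4)*conj(2) + 2*(-1 + sqrt(5))*conj(-1/2 + sqrt(5)/2) + 2*(5 - sqrt(5))*conj(-sqrt(5)/2 - 1/2) + 2*(-sqrt(5) - 1)*conj(-sqrt(5)/2 - 1/2) + 2*(sqrt(5) + 5)*conj(-1/2 + sqrt(5)/2) + 5*(0)*conj(0) + 5*(-2)*conj(0)]
      = (1/20)[(20) + (8) + (6 - 2*sqrt(5)) + (-4*sqrt(5)) + (2*sqrt(5) + 6) + (4*sqrt(5)) + (0) + (0)] = 40/20 = 2
  <chi_rho, chi_7> = (1/20)[1*(10)*conj(2) + 1*(4)*conj(-2) + 2*(-1 + sqrt(5))*conj(1/2 - sqrt(5)/2) + 2*(5 - sqrt(5))*conj(-sqrt(5)/2 - 1/2) + 2*(-sqrt(5) - 1)*conj(1/2 + sqrt(5)/2) + 2*(sqrt(5) + 5)*conj(-1/2 + sqrt(5)/2) + 5*(0)*conj(0) + 5*(-2)*conj(0)]
      = (1/20)[(20) + (-8) + (-6 + 2*sqrt(5)) + (-4*sqrt(5)) + (-6 - 2*sqrt(5)) + (4*sqrt(5)) + (0) + (0)] = 0/20 = 0
  <chi_rho, chi_8> = (1/20)[1*(10)*conj(2) + 1*(4)*conj(2) + 2*(-1 + sqrt(5))*conj(-sqrt(5)/2 - 1/2) + 2*(5 - sqrt(5))*conj(-1/2 + sqrt(5)/2) + 2*(-sqrt(5) - 1)*conj(-1/2 + sqrt(5)/2) + 2*(sqrt(5) + 5)*conj(-sqrt(5)/2 - 1/2) + 5*(0)*conj(0) + 5*(-2)*conj(0)]
      = (1/20)[(20) + (8) + (-4) + (-10 + 6*sqrt(5)) + (-4) + (-6*sqrt(5) - 10) + (0) + (0)] = 0/20 = 0
Dimension check: dim(rho) = sum (mult * dim) = 1*1 + 2*1 + 2*1 + 1*1 + 0*2 + 2*2 + 0*2 + 0*2 = 10 = chi_rho(e) = 10.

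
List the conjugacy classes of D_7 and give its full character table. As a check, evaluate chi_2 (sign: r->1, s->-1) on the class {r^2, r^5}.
Conjugacy classes: {e} of size 1, {r^1, r^6} of size 2, {r^2, r^5} of size 2, {r^3, r^4} of size 2, {s, sr, ..., sr^6} of size 7.
Character table:
  irrep \ class              {e} (size 1)  {r^1, r^6} (size 2)  {r^2, r^5} (size 2)  {r^3, r^4} (size 2)  {s, sr, ..., sr^6} (size 7)
  chi_1 (triv)               1             1                    1                    1                    1                          
  chi_2 (sign: r->1, s->-1)  1             1                    1                    1                    -1                         
  chi_3 (2d, j=1)            2             2*cos(2*pi/7)        -2*cos(3*pi/7)       -2*cos(pi/7)         0                          
  chi_4 (2d, j=2)            2             -2*cos(3*pi/7)       -2*cos(pi/7)         2*cos(2*pi/7)        0                          
  chi_5 (2d, j=3)            2             -2*cos(pi/7)         2*cos(2*pi/7)        -2*cos(3*pi/7)       0                          

Spot check: chi_2 (sign: r->1, s->-1) on {r^2, r^5} = 1.

Argument: D_7 has order 2*7 = 14 with 5 conjugacy classes, hence 5 irreducibles. Sum of squared dims 1 + 1 + 4 + 4 + 4 = 14 = |G|. Linear characters come from the abelianisation; the 2-dimensional irreps have character r^k -> 2*cos(2*pi*j*k/7), reflections -> 0.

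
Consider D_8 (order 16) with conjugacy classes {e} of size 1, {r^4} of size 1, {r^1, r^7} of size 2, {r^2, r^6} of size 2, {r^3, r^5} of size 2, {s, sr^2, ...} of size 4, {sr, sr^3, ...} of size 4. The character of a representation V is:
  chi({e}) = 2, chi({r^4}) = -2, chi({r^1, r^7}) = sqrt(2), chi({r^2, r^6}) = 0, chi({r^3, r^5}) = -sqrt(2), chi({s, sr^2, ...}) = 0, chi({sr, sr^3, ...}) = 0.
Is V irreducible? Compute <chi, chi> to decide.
Irreducible: <chi, chi> = 1.

Explanation: <chi, chi> = (1/|G|) sum_C |C| * |chi(C)|^2 = (1/16)[1*|2|^2 + 1*|-2|^2 + 2*|sqrt(2)|^2 + 2*|0|^2 + 2*|-sqrt(2)|^2 + 4*|0|^2 + 4*|0|^2]
  = (1/16)[(4) + (4) + (4) + (0) + (4) + (0) + (0)] = 16/16 = 1.
A character is irreducible iff <chi, chi> = 1, so this representation is irreducible.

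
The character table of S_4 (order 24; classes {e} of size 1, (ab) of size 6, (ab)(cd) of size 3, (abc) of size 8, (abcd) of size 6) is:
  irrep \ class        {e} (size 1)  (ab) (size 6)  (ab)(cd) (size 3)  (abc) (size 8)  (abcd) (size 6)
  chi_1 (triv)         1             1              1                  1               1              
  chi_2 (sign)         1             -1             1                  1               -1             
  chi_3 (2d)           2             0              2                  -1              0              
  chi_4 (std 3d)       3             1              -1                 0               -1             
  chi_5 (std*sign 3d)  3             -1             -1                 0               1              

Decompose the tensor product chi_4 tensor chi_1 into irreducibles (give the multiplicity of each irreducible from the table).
chi_4 tensor chi_1 = chi_4 (all other irreducibles have multiplicity 0).

Derivation: The character of a tensor product is the pointwise product (chi_4 * chi_1)(C) = chi_4(C) * chi_1(C):
  {e}: (3)*(1), (ab): (1)*(1), (ab)(cd): (-1)*(1), (abc): (0)*(1), (abcd): (-1)*(1)
so (chi_4 * chi_1) takes values
  {e} -> 3, (ab) -> 1, (ab)(cd) -> -1, (abc) -> 0, (abcd) -> -1.
Now take the inner product of this character with each irreducible chi from the table, <chi_4*chi_1, chi> = (1/24) sum_C |C| (chi_4*chi_1)(C) conj(chi(C)):
  <chi_4*chi_1, chi_1> = (1/24)[1*(3)*conj(1) + 6*(1)*conj(1) + 3*(-1)*conj(1) + 8*(0)*conj(1) + 6*(-1)*conj(1)]
      = (1/24)[(3) + (6) + (-3) + (0) + (-6)] = 0/24 = 0
  <chi_4*chi_1, chi_2> = (1/24)[1*(3)*conj(1) + 6*(1)*conj(-1) + 3*(-1)*conj(1) + 8*(0)*conj(1) + 6*(-1)*conj(-1)]
      = (1/24)[(3) + (-6) + (-3) + (0) + (6)] = 0/24 = 0
  <chi_4*chi_1, chi_3> = (1/24)[1*(3)*conj(2) + 6*(1)*conj(0) + 3*(-1)*conj(2) + 8*(0)*conj(-1) + 6*(-1)*conj(0)]
      = (1/24)[(6) + (0) + (-6) + (0) + (0)] = 0/24 = 0
  <chi_4*chi_1, chi_4> = (1/24)[1*(3)*conj(3) + 6*(1)*conj(1) + 3*(-1)*conj(-1) + 8*(0)*conj(0) + 6*(-1)*conj(-1)]
      = (1/24)[(9) + (6) + (3) + (0) + (6)] = 24/24 = 1
  <chi_4*chi_1, chi_5> = (1/24)[1*(3)*conj(3) + 6*(1)*conj(-1) + 3*(-1)*conj(-1) + 8*(0)*conj(0) + 6*(-1)*conj(1)]
      = (1/24)[(9) + (-6) + (3) + (0) + (-6)] = 0/24 = 0
Hence the multiplicities are chi_4: 1. Dimension check: dim(chi_4)*dim(chi_1) = 3*1 = 3 and sum (mult * dim) = 1*3 = 3.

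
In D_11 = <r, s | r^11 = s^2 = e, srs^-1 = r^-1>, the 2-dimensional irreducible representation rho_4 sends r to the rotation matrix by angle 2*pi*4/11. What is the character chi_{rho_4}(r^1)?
chi_{rho_4}(r^1) = 2*cos(2*pi*4*1/11) = -2*cos(3*pi/11)

Details: rho_4(r^1) is rotation by angle 2*pi*4*1/11, whose trace is 2*cos(2*pi*4*1/11) = -2*cos(3*pi/11).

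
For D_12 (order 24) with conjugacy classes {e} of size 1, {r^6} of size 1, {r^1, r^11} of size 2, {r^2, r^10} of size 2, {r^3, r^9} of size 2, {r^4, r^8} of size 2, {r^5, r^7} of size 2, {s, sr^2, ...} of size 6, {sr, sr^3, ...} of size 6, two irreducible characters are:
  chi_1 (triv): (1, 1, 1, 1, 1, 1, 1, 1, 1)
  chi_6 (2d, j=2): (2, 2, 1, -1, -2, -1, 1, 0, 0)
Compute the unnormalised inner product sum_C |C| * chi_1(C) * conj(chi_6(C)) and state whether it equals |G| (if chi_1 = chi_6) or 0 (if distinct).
Sum = 0; so <chi_1, chi_6> = 0 (distinct irreducibles are orthogonal).

Justification: Compute term by term over conjugacy classes (|C| * chi_1(C) * conj(chi_6(C))):
  1*(1)*conj(2) + 1*(1)*conj(2) + 2*(1)*conj(1) + 2*(1)*conj(-1) + 2*(1)*conj(-2) + 2*(1)*conj(-1) + 2*(1)*conj(1) + 6*(1)*conj(0) + 6*(1)*conj(0)
  = (2) + (2) + (2) + (-2) + (-4) + (-2) + (2) + (0) + (0)
  = 0.
Dividing by |G| = 24 gives 0/24 = 0, matching the row-orthogonality relation <chi_1, chi_6> = [chi_1 = chi_6].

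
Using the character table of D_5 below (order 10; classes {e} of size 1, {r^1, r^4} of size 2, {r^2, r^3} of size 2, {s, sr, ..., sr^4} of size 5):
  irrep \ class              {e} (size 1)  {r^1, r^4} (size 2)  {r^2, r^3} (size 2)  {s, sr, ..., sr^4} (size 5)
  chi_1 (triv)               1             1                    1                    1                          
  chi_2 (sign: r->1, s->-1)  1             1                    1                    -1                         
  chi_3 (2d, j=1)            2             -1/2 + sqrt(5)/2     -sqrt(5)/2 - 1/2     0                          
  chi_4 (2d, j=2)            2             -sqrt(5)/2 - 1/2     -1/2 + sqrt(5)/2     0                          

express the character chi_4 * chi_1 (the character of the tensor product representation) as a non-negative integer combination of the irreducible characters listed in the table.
chi_4 tensor chi_1 = chi_4 (all other irreducibles have multiplicity 0).

Derivation: The character of a tensor product is the pointwise product (chi_4 * chi_1)(C) = chi_4(C) * chi_1(C):
  {e}: (2)*(1), {r^1, r^4}: (-sqrt(5)/2 - 1/2)*(1), {r^2, r^3}: (-1/2 + sqrt(5)/2)*(1), {s, sr, ..., sr^4}: (0)*(1)
so (chi_4 * chi_1) takes values
  {e} -> 2, {r^1, r^4} -> -sqrt(5)/2 - 1/2, {r^2, r^3} -> -1/2 + sqrt(5)/2, {s, sr, ..., sr^4} -> 0.
Now take the inner product of this character with each irreducible chi from the table, <chi_4*chi_1, chi> = (1/10) sum_C |C| (chi_4*chi_1)(C) conj(chi(C)):
  <chi_4*chi_1, chi_1> = (1/10)[1*(2)*conj(1) + 2*(-sqrt(5)/2 - 1/2)*conj(1) + 2*(-1/2 + sqrt(5)/2)*conj(1) + 5*(0)*conj(1)]
      = (1/10)[(2) + (-sqrt(5) - 1) + (-1 + sqrt(5)) + (0)] = 0/10 = 0
  <chi_4*chi_1, chi_2> = (1/10)[1*(2)*conj(1) + 2*(-sqrt(5)/2 - 1/2)*conj(1) + 2*(-1/2 + sqrt(5)/2)*conj(1) + 5*(0)*conj(-1)]
      = (1/10)[(2) + (-sqrt(5) - 1) + (-1 + sqrt(5)) + (0)] = 0/10 = 0
  <chi_4*chi_1, chi_3> = (1/10)[1*(2)*conj(2) + 2*(-sqrt(5)/2 - 1/2)*conj(-1/2 + sqrt(5)/2) + 2*(-1/2 + sqrt(5)/2)*conj(-sqrt(5)/2 - 1/2) + 5*(0)*conj(0)]
      = (1/10)[(4) + (-2) + (-2) + (0)] = 0/10 = 0
  <chi_4*chi_1, chi_4> = (1/10)[1*(2)*conj(2) + 2*(-sqrt(5)/2 - 1/2)*conj(-sqrt(5)/2 - 1/2) + 2*(-1/2 + sqrt(5)/2)*conj(-1/2 + sqrt(5)/2) + 5*(0)*conj(0)]
      = (1/10)[(4) + (sqrt(5) + 3) + (3 - sqrt(5)) + (0)] = 10/10 = 1
Hence the multiplicities are chi_4: 1. Dimension check: dim(chi_4)*dim(chi_1) = 2*1 = 2 and sum (mult * dim) = 1*2 = 2.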